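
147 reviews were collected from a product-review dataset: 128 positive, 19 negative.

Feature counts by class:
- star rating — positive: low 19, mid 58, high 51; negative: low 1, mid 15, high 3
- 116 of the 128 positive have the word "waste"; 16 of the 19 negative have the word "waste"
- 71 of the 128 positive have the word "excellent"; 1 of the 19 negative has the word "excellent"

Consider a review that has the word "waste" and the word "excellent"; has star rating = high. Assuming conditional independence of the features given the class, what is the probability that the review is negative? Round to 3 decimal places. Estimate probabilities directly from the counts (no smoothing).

0.005

positive: (128/147) × (51/128) × (116/128) × (71/128) ≈ 0.174401
negative: (19/147) × (3/19) × (16/19) × (1/19) ≈ 0.000904517
P(negative | x) = 0.000904517 / 0.175305517 ≈ 0.005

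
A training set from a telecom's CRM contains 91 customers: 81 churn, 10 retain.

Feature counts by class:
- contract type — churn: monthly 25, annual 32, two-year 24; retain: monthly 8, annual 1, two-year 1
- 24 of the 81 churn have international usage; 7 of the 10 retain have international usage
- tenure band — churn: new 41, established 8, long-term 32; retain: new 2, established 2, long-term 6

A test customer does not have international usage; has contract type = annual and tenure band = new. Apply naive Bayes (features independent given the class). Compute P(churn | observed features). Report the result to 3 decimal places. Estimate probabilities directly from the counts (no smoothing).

0.995

churn: (81/91) × (32/81) × (57/81) × (41/81) ≈ 0.125256
retain: (10/91) × (1/10) × (3/10) × (2/10) ≈ 0.000659341
P(churn | x) = 0.125256 / 0.125915341 ≈ 0.995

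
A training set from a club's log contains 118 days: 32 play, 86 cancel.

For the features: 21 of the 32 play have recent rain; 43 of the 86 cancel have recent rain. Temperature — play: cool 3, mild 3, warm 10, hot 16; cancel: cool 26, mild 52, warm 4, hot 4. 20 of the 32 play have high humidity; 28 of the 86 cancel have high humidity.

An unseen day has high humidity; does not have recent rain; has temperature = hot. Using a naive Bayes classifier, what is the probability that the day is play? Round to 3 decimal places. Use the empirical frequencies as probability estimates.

play: (32/118) × (11/32) × (16/32) × (20/32) ≈ 0.0291314
cancel: (86/118) × (43/86) × (4/86) × (28/86) ≈ 0.00551833
P(play | x) = 0.0291314 / 0.03464973 ≈ 0.841

0.841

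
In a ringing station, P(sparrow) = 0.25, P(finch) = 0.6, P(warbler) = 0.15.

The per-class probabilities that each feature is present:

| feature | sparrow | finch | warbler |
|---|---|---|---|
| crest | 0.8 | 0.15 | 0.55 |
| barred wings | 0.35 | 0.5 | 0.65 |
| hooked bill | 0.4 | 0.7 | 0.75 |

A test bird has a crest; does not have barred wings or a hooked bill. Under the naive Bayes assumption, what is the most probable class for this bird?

sparrow: 0.25 × 0.8 × (1−0.35) × (1−0.4) = 0.078
finch: 0.6 × 0.15 × (1−0.5) × (1−0.7) = 0.0135
warbler: 0.15 × 0.55 × (1−0.65) × (1−0.75) = 0.00721875
Highest score → sparrow.

sparrow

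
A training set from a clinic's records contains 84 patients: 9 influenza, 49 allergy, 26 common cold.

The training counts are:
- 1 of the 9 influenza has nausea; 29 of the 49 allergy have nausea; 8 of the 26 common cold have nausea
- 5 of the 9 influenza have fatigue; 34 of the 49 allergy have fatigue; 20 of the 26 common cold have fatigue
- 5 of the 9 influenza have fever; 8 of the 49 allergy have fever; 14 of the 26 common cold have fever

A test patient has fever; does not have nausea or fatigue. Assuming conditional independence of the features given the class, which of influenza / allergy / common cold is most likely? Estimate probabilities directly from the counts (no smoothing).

influenza: (9/84) × (8/9) × (4/9) × (5/9) ≈ 0.0235156
allergy: (49/84) × (20/49) × (15/49) × (8/49) ≈ 0.0118998
common cold: (26/84) × (18/26) × (6/26) × (14/26) ≈ 0.0266272
Highest score → common cold.

common cold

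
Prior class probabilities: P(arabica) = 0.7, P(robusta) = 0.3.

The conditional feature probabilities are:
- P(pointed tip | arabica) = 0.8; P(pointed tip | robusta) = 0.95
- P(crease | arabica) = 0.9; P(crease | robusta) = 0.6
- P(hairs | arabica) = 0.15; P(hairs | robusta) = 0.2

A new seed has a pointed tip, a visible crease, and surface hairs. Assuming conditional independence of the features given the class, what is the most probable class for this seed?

arabica

arabica: 0.7 × 0.8 × 0.9 × 0.15 = 0.0756
robusta: 0.3 × 0.95 × 0.6 × 0.2 = 0.0342
Highest score → arabica.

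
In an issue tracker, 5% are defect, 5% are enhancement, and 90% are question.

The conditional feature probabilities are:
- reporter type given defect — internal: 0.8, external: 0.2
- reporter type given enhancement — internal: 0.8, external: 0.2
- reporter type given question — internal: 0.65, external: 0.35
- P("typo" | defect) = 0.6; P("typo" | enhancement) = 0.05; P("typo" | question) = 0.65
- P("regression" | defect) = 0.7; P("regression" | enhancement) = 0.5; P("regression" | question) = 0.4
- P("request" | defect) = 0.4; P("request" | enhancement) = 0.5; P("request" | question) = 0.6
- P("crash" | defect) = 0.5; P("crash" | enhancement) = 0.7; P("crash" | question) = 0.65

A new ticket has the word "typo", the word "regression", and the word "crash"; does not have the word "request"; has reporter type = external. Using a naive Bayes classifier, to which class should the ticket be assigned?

question

defect: 0.05 × 0.2 × 0.6 × 0.7 × (1−0.4) × 0.5 = 0.00126
enhancement: 0.05 × 0.2 × 0.05 × 0.5 × (1−0.5) × 0.7 = 0.0000875
question: 0.9 × 0.35 × 0.65 × 0.4 × (1−0.6) × 0.65 = 0.021294
Highest score → question.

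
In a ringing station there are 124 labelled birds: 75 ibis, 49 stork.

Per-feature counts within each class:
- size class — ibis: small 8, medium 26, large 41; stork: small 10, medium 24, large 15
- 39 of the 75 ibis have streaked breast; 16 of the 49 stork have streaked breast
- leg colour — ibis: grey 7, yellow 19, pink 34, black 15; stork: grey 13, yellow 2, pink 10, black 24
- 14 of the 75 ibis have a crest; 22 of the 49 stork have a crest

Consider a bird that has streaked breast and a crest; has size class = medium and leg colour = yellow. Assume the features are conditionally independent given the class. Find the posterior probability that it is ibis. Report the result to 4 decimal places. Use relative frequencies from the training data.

0.8166

ibis: (75/124) × (26/75) × (39/75) × (19/75) × (14/75) ≈ 0.00515601
stork: (49/124) × (24/49) × (16/49) × (2/49) × (22/49) ≈ 0.00115817
P(ibis | x) = 0.00515601 / 0.00631418 ≈ 0.8166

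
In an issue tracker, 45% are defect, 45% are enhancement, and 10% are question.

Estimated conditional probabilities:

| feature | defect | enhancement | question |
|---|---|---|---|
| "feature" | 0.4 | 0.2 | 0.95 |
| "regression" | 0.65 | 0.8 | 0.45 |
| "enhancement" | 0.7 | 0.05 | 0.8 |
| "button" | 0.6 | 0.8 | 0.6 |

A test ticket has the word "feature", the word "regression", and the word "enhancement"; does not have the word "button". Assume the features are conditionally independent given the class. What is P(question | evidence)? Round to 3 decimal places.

0.290

defect: 0.45 × 0.4 × 0.65 × 0.7 × (1−0.6) = 0.03276
enhancement: 0.45 × 0.2 × 0.8 × 0.05 × (1−0.8) = 0.00072
question: 0.1 × 0.95 × 0.45 × 0.8 × (1−0.6) = 0.01368
P(question | x) = 0.01368 / 0.04716 ≈ 0.290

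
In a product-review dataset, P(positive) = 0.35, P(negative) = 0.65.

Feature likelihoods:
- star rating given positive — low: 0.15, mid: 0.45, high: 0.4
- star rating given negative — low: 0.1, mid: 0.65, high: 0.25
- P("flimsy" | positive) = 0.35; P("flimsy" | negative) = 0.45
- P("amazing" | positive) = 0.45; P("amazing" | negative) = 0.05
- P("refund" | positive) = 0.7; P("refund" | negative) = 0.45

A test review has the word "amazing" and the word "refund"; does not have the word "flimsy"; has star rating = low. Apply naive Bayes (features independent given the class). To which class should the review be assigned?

positive

positive: 0.35 × 0.15 × (1−0.35) × 0.45 × 0.7 = 0.010749375
negative: 0.65 × 0.1 × (1−0.45) × 0.05 × 0.45 = 0.000804375
Highest score → positive.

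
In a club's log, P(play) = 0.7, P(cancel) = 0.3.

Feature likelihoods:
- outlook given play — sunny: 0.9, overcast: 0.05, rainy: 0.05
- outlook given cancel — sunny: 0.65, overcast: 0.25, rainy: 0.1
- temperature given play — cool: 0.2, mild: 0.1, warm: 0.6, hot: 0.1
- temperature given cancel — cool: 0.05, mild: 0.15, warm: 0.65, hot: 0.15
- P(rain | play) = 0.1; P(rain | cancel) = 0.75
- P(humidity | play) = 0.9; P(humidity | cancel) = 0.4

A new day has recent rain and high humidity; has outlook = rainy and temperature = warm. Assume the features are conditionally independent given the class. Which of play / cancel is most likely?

cancel

play: 0.7 × 0.05 × 0.6 × 0.1 × 0.9 = 0.00189
cancel: 0.3 × 0.1 × 0.65 × 0.75 × 0.4 = 0.00585
Highest score → cancel.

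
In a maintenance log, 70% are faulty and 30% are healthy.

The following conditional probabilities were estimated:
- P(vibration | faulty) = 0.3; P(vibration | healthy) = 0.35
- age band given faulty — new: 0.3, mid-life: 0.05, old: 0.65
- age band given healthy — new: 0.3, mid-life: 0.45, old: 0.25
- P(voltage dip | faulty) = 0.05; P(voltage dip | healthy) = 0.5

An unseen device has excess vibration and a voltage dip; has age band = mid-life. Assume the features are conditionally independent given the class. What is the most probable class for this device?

healthy

faulty: 0.7 × 0.3 × 0.05 × 0.05 = 0.000525
healthy: 0.3 × 0.35 × 0.45 × 0.5 = 0.023625
Highest score → healthy.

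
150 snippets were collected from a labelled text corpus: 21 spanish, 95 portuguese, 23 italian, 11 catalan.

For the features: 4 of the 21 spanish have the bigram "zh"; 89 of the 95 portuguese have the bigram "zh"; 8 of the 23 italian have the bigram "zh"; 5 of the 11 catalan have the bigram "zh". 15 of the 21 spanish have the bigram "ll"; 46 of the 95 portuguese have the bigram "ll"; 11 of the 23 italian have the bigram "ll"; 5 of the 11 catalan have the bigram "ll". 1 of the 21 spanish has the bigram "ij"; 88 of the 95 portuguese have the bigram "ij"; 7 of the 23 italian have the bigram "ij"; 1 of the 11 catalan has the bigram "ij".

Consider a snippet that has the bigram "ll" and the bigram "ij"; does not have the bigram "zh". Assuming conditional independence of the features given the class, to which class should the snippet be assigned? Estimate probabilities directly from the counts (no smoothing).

spanish: (21/150) × (17/21) × (15/21) × (1/21) ≈ 0.00385488
portuguese: (95/150) × (6/95) × (46/95) × (88/95) ≈ 0.0179413
italian: (23/150) × (15/23) × (11/23) × (7/23) ≈ 0.0145558
catalan: (11/150) × (6/11) × (5/11) × (1/11) ≈ 0.00165289
Highest score → portuguese.

portuguese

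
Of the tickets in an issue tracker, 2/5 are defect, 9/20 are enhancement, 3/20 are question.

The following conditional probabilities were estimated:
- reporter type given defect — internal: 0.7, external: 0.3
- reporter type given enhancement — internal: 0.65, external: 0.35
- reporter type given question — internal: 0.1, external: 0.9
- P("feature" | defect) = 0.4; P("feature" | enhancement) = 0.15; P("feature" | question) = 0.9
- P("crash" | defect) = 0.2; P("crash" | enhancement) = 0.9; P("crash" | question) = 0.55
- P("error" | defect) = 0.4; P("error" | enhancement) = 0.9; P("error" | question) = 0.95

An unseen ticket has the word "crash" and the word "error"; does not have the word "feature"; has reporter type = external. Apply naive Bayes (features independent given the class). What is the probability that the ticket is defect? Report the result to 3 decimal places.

defect: 0.4 × 0.3 × (1−0.4) × 0.2 × 0.4 = 0.00576
enhancement: 0.45 × 0.35 × (1−0.15) × 0.9 × 0.9 = 0.10843875
question: 0.15 × 0.9 × (1−0.9) × 0.55 × 0.95 = 0.00705375
P(defect | x) = 0.00576 / 0.1212525 ≈ 0.048

0.048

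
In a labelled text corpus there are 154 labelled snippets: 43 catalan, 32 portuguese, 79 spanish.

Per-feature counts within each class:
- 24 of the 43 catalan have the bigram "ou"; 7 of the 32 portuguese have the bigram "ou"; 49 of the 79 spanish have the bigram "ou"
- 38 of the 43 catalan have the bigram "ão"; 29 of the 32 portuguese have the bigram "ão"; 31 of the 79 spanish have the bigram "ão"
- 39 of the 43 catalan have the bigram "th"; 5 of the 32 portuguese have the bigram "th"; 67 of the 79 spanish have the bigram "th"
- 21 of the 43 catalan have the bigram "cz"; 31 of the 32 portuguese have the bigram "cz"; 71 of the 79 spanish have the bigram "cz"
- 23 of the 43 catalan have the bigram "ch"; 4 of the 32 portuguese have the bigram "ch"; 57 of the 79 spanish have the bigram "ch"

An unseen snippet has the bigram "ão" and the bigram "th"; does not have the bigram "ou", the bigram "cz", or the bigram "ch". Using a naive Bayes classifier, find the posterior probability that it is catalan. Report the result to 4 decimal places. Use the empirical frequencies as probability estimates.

0.9055

catalan: (43/154) × (19/43) × (38/43) × (39/43) × (22/43) × (20/43) ≈ 0.0235321
portuguese: (32/154) × (25/32) × (29/32) × (5/32) × (1/32) × (28/32) ≈ 0.000628558
spanish: (79/154) × (30/79) × (31/79) × (67/79) × (8/79) × (22/79) ≈ 0.00182827
P(catalan | x) = 0.0235321 / 0.025988928 ≈ 0.9055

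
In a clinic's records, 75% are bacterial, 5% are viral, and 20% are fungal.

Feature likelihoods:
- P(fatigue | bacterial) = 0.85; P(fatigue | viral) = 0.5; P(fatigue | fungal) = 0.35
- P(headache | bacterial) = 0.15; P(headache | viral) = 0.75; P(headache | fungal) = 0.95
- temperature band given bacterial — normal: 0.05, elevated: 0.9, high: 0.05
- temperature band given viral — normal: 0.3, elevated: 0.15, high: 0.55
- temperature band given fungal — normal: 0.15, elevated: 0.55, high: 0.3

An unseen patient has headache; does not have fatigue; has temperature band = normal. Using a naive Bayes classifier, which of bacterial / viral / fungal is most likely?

fungal

bacterial: 0.75 × (1−0.85) × 0.15 × 0.05 = 0.00084375
viral: 0.05 × (1−0.5) × 0.75 × 0.3 = 0.005625
fungal: 0.2 × (1−0.35) × 0.95 × 0.15 = 0.018525
Highest score → fungal.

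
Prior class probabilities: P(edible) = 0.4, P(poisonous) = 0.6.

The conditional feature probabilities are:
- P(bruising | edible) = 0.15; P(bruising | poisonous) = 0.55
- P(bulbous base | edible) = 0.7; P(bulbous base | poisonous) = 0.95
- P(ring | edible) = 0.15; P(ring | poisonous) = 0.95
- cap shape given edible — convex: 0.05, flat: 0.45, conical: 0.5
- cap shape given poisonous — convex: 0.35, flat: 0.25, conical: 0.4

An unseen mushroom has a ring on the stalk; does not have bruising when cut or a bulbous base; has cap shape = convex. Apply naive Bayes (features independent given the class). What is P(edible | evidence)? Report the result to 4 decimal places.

0.1456

edible: 0.4 × (1−0.15) × (1−0.7) × 0.15 × 0.05 = 0.000765
poisonous: 0.6 × (1−0.55) × (1−0.95) × 0.95 × 0.35 = 0.00448875
P(edible | x) = 0.000765 / 0.00525375 ≈ 0.1456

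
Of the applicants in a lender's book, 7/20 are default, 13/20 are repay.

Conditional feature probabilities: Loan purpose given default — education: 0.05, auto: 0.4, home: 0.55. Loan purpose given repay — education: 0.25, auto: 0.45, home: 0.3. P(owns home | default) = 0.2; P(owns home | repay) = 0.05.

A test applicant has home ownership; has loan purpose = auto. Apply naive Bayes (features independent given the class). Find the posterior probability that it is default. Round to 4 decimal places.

0.6569

default: 0.35 × 0.4 × 0.2 = 0.028
repay: 0.65 × 0.45 × 0.05 = 0.014625
P(default | x) = 0.028 / 0.042625 ≈ 0.6569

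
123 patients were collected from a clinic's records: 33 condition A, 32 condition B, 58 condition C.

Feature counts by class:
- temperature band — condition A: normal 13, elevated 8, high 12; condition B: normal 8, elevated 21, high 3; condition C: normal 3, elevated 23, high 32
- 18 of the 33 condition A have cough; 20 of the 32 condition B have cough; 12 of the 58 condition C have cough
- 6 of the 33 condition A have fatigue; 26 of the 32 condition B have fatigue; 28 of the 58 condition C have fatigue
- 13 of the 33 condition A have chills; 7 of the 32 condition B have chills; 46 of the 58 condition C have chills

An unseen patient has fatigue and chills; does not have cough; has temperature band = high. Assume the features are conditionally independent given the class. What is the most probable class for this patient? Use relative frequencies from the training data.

condition A: (33/123) × (12/33) × (15/33) × (6/33) × (13/33) ≈ 0.00317629
condition B: (32/123) × (3/32) × (12/32) × (26/32) × (7/32) ≈ 0.00162562
condition C: (58/123) × (32/58) × (46/58) × (28/58) × (46/58) ≈ 0.0790014
Highest score → condition C.

condition C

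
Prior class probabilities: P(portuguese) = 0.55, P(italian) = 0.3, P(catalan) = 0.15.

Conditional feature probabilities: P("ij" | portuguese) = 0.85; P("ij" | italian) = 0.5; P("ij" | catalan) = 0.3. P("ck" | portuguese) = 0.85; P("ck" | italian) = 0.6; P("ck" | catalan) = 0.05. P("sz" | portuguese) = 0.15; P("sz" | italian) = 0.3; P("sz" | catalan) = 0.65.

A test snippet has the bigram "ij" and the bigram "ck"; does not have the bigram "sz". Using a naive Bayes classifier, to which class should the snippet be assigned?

portuguese

portuguese: 0.55 × 0.85 × 0.85 × (1−0.15) = 0.33776875
italian: 0.3 × 0.5 × 0.6 × (1−0.3) = 0.063
catalan: 0.15 × 0.3 × 0.05 × (1−0.65) = 0.0007875
Highest score → portuguese.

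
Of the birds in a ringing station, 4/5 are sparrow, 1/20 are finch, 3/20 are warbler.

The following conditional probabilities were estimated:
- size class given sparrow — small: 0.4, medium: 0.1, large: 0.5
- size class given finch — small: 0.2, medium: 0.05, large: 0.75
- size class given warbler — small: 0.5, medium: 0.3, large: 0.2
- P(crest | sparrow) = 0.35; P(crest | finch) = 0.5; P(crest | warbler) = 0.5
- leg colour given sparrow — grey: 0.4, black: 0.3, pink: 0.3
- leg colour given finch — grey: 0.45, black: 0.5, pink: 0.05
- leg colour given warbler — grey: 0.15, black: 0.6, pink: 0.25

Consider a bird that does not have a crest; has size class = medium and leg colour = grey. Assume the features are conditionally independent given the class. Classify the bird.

sparrow: 0.8 × 0.1 × (1−0.35) × 0.4 = 0.0208
finch: 0.05 × 0.05 × (1−0.5) × 0.45 = 0.0005625
warbler: 0.15 × 0.3 × (1−0.5) × 0.15 = 0.003375
Highest score → sparrow.

sparrow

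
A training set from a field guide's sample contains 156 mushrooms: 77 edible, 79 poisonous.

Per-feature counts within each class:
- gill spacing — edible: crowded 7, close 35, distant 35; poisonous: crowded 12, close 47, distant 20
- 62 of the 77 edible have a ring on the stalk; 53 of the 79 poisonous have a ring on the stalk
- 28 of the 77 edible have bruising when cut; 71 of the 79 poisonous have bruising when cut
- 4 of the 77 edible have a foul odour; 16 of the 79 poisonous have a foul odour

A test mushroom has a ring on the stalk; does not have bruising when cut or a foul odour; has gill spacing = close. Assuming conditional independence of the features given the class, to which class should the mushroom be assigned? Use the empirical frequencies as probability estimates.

edible

edible: (77/156) × (35/77) × (62/77) × (49/77) × (73/77) ≈ 0.108989
poisonous: (79/156) × (47/79) × (53/79) × (8/79) × (63/79) ≈ 0.0163229
Highest score → edible.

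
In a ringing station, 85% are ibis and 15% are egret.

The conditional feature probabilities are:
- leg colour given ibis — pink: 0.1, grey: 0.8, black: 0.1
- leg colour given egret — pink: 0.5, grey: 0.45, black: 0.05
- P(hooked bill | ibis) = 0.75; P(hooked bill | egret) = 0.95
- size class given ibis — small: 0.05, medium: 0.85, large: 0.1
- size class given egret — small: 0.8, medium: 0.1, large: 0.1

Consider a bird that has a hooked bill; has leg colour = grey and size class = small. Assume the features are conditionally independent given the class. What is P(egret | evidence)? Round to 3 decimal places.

0.668

ibis: 0.85 × 0.8 × 0.75 × 0.05 = 0.0255
egret: 0.15 × 0.45 × 0.95 × 0.8 = 0.0513
P(egret | x) = 0.0513 / 0.0768 ≈ 0.668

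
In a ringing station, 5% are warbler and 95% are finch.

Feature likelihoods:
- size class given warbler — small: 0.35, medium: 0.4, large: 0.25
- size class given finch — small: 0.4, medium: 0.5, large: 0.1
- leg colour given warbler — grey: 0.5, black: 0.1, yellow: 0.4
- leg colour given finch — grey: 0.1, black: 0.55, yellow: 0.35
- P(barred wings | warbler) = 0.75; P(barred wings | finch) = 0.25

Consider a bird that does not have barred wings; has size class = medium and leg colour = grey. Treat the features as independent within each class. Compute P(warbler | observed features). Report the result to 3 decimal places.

warbler: 0.05 × 0.4 × 0.5 × (1−0.75) = 0.0025
finch: 0.95 × 0.5 × 0.1 × (1−0.25) = 0.035625
P(warbler | x) = 0.0025 / 0.038125 ≈ 0.066

0.066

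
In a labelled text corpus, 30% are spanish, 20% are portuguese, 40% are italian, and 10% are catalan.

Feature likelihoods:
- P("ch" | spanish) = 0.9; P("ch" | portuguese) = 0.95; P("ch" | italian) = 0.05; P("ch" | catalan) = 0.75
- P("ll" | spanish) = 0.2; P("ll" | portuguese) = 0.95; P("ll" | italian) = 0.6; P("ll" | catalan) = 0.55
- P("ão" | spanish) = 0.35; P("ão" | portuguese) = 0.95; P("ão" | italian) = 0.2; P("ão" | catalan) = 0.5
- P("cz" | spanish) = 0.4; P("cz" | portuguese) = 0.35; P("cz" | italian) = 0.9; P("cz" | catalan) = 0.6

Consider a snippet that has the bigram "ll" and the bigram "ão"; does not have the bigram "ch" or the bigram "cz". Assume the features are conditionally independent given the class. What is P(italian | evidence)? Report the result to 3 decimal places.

0.316

spanish: 0.3 × (1−0.9) × 0.2 × 0.35 × (1−0.4) = 0.00126
portuguese: 0.2 × (1−0.95) × 0.95 × 0.95 × (1−0.35) = 0.00586625
italian: 0.4 × (1−0.05) × 0.6 × 0.2 × (1−0.9) = 0.00456
catalan: 0.1 × (1−0.75) × 0.55 × 0.5 × (1−0.6) = 0.00275
P(italian | x) = 0.00456 / 0.01443625 ≈ 0.316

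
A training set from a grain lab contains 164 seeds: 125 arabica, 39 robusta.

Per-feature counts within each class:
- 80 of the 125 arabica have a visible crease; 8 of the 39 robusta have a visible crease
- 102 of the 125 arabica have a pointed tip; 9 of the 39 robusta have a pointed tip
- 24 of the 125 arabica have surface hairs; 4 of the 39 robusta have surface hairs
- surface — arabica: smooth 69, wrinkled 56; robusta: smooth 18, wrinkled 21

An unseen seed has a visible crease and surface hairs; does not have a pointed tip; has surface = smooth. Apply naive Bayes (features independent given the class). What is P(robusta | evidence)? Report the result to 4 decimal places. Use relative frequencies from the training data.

arabica: (125/164) × (80/125) × (23/125) × (24/125) × (69/125) ≈ 0.00951271
robusta: (39/164) × (8/39) × (30/39) × (4/39) × (18/39) ≈ 0.00177626
P(robusta | x) = 0.00177626 / 0.01128897 ≈ 0.1573

0.1573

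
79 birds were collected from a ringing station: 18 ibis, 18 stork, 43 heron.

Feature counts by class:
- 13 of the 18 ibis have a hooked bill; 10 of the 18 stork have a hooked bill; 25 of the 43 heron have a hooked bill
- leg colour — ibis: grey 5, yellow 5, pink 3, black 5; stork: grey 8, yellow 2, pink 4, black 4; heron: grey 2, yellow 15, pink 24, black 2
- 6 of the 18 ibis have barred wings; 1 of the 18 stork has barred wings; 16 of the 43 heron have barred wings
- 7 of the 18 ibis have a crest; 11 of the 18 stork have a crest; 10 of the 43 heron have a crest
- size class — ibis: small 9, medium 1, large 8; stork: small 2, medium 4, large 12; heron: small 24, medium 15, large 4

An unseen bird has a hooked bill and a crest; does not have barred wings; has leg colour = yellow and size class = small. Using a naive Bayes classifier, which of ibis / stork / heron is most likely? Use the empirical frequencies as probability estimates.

heron

ibis: (18/79) × (13/18) × (5/18) × (12/18) × (7/18) × (9/18) ≈ 0.00592541
stork: (18/79) × (10/18) × (2/18) × (17/18) × (11/18) × (2/18) ≈ 0.000901954
heron: (43/79) × (25/43) × (15/43) × (27/43) × (10/43) × (24/43) ≈ 0.00899716
Highest score → heron.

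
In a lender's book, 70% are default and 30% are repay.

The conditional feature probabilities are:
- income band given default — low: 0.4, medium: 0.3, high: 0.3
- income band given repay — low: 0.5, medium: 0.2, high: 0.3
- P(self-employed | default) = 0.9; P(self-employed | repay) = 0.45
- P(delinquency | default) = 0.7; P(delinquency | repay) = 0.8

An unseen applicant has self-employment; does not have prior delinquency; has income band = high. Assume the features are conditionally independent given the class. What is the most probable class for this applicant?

default

default: 0.7 × 0.3 × 0.9 × (1−0.7) = 0.0567
repay: 0.3 × 0.3 × 0.45 × (1−0.8) = 0.0081
Highest score → default.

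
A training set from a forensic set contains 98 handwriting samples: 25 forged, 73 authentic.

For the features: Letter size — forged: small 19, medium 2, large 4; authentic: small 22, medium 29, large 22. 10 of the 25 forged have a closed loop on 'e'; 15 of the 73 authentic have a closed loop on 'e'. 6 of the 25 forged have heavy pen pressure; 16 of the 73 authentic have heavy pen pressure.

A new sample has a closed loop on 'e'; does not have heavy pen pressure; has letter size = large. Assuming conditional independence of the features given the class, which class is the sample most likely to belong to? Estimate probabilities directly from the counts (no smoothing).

authentic

forged: (25/98) × (4/25) × (10/25) × (19/25) ≈ 0.0124082
authentic: (73/98) × (22/73) × (15/73) × (57/73) ≈ 0.0360178
Highest score → authentic.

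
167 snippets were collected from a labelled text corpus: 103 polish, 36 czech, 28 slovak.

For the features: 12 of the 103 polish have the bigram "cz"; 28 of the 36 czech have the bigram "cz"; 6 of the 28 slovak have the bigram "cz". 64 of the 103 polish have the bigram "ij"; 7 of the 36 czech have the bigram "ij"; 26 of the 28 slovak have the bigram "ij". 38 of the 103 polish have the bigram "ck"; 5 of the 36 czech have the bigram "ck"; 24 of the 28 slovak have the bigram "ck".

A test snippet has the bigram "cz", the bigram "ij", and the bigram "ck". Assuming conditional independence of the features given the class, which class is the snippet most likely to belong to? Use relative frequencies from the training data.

polish: (103/167) × (12/103) × (64/103) × (38/103) ≈ 0.0164723
czech: (36/167) × (28/36) × (7/36) × (5/36) ≈ 0.00452798
slovak: (28/167) × (6/28) × (26/28) × (24/28) ≈ 0.0285959
Highest score → slovak.

slovak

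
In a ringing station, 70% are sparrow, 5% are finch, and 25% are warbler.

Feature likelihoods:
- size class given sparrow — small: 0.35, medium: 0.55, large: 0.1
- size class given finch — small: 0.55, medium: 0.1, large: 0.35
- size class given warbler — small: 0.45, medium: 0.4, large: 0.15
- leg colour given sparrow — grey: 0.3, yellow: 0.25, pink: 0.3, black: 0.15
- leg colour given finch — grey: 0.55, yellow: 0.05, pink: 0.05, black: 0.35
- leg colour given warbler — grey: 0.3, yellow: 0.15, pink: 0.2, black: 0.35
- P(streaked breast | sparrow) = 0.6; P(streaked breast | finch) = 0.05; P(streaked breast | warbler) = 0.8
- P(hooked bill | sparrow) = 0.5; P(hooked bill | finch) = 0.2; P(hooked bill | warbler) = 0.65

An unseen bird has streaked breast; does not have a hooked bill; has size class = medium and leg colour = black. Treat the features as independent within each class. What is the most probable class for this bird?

sparrow: 0.7 × 0.55 × 0.15 × 0.6 × (1−0.5) = 0.017325
finch: 0.05 × 0.1 × 0.35 × 0.05 × (1−0.2) = 0.00007
warbler: 0.25 × 0.4 × 0.35 × 0.8 × (1−0.65) = 0.0098
Highest score → sparrow.

sparrow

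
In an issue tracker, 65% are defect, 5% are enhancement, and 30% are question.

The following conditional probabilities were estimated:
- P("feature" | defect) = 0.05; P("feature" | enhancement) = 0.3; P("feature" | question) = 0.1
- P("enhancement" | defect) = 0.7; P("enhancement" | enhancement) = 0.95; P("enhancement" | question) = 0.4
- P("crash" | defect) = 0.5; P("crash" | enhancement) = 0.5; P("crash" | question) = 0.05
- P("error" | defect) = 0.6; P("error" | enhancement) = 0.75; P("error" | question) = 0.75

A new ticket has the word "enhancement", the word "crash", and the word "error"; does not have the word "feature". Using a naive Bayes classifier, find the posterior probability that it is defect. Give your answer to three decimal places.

0.887

defect: 0.65 × (1−0.05) × 0.7 × 0.5 × 0.6 = 0.129675
enhancement: 0.05 × (1−0.3) × 0.95 × 0.5 × 0.75 = 0.01246875
question: 0.3 × (1−0.1) × 0.4 × 0.05 × 0.75 = 0.00405
P(defect | x) = 0.129675 / 0.14619375 ≈ 0.887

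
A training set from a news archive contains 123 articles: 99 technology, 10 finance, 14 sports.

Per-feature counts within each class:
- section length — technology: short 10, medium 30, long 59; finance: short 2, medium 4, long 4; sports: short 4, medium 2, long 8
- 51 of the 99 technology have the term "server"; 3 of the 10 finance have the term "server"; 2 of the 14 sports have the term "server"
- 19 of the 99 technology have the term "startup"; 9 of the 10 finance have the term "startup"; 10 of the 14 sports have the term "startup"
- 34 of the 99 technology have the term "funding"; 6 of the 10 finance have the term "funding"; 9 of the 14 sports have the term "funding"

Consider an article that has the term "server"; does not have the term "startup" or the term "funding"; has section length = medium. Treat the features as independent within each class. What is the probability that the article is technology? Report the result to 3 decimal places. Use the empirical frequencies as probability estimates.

technology: (99/123) × (30/99) × (51/99) × (80/99) × (65/99) ≈ 0.0666629
finance: (10/123) × (4/10) × (3/10) × (1/10) × (4/10) ≈ 0.000390244
sports: (14/123) × (2/14) × (2/14) × (4/14) × (5/14) ≈ 0.000237029
P(technology | x) = 0.0666629 / 0.067290173 ≈ 0.991

0.991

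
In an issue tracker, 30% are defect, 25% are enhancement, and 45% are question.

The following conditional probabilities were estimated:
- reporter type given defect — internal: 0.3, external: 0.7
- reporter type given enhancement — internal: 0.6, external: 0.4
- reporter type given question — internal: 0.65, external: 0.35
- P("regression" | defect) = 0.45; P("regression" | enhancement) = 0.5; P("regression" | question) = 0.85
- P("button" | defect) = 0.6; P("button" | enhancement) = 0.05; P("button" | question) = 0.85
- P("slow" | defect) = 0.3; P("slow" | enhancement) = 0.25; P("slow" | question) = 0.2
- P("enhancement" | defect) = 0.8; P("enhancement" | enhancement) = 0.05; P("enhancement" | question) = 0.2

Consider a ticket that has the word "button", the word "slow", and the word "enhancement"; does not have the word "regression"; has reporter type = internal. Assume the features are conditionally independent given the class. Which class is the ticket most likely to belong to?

defect: 0.3 × 0.3 × (1−0.45) × 0.6 × 0.3 × 0.8 = 0.007128
enhancement: 0.25 × 0.6 × (1−0.5) × 0.05 × 0.25 × 0.05 = 0.000046875
question: 0.45 × 0.65 × (1−0.85) × 0.85 × 0.2 × 0.2 = 0.00149175
Highest score → defect.

defect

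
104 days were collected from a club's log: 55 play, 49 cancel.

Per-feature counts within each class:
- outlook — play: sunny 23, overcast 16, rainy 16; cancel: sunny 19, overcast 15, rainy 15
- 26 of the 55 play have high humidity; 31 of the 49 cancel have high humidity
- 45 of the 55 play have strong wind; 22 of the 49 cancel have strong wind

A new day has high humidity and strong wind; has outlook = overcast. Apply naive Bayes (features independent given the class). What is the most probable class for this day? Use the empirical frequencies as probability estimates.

play: (55/104) × (16/55) × (26/55) × (45/55) ≈ 0.0595041
cancel: (49/104) × (15/49) × (31/49) × (22/49) ≈ 0.0409685
Highest score → play.

play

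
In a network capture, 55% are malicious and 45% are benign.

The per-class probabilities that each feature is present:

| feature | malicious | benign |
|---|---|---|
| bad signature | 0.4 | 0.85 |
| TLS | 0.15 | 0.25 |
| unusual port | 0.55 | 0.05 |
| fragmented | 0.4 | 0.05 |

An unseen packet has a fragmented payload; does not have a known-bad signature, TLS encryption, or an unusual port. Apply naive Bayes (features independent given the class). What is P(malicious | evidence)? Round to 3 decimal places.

malicious: 0.55 × (1−0.4) × (1−0.15) × (1−0.55) × 0.4 = 0.05049
benign: 0.45 × (1−0.85) × (1−0.25) × (1−0.05) × 0.05 = 0.0024046875
P(malicious | x) = 0.05049 / 0.0528946875 ≈ 0.955

0.955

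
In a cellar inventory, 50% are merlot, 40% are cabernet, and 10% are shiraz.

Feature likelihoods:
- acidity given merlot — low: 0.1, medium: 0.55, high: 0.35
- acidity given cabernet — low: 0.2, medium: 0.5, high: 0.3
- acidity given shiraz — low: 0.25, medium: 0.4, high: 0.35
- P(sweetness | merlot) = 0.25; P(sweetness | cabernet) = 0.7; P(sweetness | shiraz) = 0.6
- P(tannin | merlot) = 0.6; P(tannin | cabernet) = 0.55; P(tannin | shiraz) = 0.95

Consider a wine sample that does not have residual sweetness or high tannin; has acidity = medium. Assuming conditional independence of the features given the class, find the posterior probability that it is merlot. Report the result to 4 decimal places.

0.7480

merlot: 0.5 × 0.55 × (1−0.25) × (1−0.6) = 0.0825
cabernet: 0.4 × 0.5 × (1−0.7) × (1−0.55) = 0.027
shiraz: 0.1 × 0.4 × (1−0.6) × (1−0.95) = 0.0008
P(merlot | x) = 0.0825 / 0.1103 ≈ 0.7480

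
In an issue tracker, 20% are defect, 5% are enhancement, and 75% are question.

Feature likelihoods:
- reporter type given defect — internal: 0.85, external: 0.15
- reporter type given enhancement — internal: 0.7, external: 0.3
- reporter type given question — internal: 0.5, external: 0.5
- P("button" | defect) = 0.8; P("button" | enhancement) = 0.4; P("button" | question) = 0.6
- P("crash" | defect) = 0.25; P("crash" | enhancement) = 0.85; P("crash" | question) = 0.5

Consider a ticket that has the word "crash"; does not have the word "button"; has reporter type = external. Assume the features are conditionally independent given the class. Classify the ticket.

question

defect: 0.2 × 0.15 × (1−0.8) × 0.25 = 0.0015
enhancement: 0.05 × 0.3 × (1−0.4) × 0.85 = 0.00765
question: 0.75 × 0.5 × (1−0.6) × 0.5 = 0.075
Highest score → question.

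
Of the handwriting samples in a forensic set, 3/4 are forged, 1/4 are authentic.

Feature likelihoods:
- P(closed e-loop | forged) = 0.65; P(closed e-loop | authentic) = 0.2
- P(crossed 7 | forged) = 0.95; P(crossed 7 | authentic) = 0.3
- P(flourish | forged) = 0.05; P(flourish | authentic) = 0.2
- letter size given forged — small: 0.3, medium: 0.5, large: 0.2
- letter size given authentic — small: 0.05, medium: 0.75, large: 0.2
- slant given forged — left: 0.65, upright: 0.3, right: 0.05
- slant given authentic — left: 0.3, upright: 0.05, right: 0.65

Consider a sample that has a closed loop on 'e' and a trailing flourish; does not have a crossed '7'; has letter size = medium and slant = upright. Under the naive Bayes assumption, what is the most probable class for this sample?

forged: 0.75 × 0.65 × (1−0.95) × 0.05 × 0.5 × 0.3 = 0.0001828125
authentic: 0.25 × 0.2 × (1−0.3) × 0.2 × 0.75 × 0.05 = 0.0002625
Highest score → authentic.

authentic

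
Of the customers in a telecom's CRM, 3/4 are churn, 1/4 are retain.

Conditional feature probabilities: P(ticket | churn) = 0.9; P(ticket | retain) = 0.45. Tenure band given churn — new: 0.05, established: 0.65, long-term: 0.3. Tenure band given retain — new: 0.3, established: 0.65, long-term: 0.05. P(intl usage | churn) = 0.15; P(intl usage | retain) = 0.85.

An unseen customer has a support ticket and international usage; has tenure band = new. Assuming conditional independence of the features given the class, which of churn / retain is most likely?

churn: 0.75 × 0.9 × 0.05 × 0.15 = 0.0050625
retain: 0.25 × 0.45 × 0.3 × 0.85 = 0.0286875
Highest score → retain.

retain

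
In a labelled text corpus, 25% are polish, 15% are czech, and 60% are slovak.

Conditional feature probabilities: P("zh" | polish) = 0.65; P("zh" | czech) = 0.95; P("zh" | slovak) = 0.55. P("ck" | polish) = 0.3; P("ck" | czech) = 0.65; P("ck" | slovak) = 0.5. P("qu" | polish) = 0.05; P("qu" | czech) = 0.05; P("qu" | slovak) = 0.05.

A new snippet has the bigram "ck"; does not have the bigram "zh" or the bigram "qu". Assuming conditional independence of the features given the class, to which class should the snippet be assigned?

polish: 0.25 × (1−0.65) × 0.3 × (1−0.05) = 0.0249375
czech: 0.15 × (1−0.95) × 0.65 × (1−0.05) = 0.00463125
slovak: 0.6 × (1−0.55) × 0.5 × (1−0.05) = 0.12825
Highest score → slovak.

slovak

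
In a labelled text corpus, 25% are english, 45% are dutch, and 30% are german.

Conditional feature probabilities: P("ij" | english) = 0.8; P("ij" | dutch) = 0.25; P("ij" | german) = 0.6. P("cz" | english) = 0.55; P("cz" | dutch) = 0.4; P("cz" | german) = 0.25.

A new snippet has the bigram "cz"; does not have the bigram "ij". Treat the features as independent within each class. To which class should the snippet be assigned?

dutch

english: 0.25 × (1−0.8) × 0.55 = 0.0275
dutch: 0.45 × (1−0.25) × 0.4 = 0.135
german: 0.3 × (1−0.6) × 0.25 = 0.03
Highest score → dutch.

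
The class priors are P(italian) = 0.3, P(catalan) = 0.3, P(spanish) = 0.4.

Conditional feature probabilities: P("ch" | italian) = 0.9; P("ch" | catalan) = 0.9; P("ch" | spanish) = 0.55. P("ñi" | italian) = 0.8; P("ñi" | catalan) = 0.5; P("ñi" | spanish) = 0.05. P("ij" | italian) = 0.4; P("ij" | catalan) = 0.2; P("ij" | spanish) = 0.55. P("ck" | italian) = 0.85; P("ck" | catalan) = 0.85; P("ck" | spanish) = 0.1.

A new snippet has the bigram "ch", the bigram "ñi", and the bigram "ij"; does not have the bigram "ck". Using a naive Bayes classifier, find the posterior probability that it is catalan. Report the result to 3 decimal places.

0.180

italian: 0.3 × 0.9 × 0.8 × 0.4 × (1−0.85) = 0.01296
catalan: 0.3 × 0.9 × 0.5 × 0.2 × (1−0.85) = 0.00405
spanish: 0.4 × 0.55 × 0.05 × 0.55 × (1−0.1) = 0.005445
P(catalan | x) = 0.00405 / 0.022455 ≈ 0.180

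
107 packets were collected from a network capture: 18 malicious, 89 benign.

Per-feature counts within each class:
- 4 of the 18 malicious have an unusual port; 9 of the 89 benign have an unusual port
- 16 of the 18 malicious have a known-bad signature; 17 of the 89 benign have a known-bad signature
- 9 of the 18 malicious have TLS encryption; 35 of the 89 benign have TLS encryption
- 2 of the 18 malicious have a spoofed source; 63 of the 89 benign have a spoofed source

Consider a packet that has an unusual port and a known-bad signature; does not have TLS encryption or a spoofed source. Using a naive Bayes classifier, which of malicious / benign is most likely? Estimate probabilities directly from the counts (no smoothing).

malicious: (18/107) × (4/18) × (16/18) × (9/18) × (16/18) ≈ 0.0147687
benign: (89/107) × (9/89) × (17/89) × (54/89) × (26/89) ≈ 0.00284777
Highest score → malicious.

malicious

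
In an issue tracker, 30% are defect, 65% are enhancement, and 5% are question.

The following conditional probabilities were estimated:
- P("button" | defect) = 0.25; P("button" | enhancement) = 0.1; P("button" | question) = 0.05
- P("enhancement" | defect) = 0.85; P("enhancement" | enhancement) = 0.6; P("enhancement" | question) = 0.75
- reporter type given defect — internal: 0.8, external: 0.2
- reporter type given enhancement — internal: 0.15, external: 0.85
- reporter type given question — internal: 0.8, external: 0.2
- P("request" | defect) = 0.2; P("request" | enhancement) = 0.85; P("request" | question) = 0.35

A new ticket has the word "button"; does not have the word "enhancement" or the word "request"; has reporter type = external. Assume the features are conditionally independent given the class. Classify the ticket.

defect: 0.3 × 0.25 × (1−0.85) × 0.2 × (1−0.2) = 0.0018
enhancement: 0.65 × 0.1 × (1−0.6) × 0.85 × (1−0.85) = 0.003315
question: 0.05 × 0.05 × (1−0.75) × 0.2 × (1−0.35) = 0.00008125
Highest score → enhancement.

enhancement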